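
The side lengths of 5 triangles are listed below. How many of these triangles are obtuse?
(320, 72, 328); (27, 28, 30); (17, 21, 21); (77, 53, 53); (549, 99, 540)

(320,72,328): 72²+320² = 107584 = 328² → right
(27,28,30): 27²+28² = 1513 > 900 = 30² → acute
(17,21,21): 17²+21² = 730 > 441 = 21² → acute
(77,53,53): 53²+53² = 5618 < 5929 = 77² → obtuse
(549,99,540): 99²+540² = 301401 = 549² → right
1 of the 5 is obtuse.

1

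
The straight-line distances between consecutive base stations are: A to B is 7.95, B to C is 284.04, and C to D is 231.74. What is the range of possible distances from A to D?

The maximum is all hops collinear in one direction: 7.95 + 284.04 + 231.74 = 523.73.
The longest hop is 284.04; the others sum to 239.69. Folding the others back against it leaves at least 284.04 − 239.69 = 44.35.

44.35 ≤ AD ≤ 523.73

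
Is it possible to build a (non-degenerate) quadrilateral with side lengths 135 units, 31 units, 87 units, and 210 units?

Yes

A quadrilateral exists iff every side is shorter than the sum of the others — equivalently, the longest side is less than the sum of the rest.
Longest side 210 < 253 (sum of the remaining 3), so yes.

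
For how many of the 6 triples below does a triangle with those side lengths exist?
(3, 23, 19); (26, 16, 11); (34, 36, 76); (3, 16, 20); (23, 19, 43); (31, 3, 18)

1

(3,19,23): 3+19 ≤ 23 → not valid
(11,16,26): 11+16 > 26 → valid
(34,36,76): 34+36 ≤ 76 → not valid
(3,16,20): 3+16 ≤ 20 → not valid
(19,23,43): 19+23 ≤ 43 → not valid
(3,18,31): 3+18 ≤ 31 → not valid
1 of the 6 triples forms a triangle.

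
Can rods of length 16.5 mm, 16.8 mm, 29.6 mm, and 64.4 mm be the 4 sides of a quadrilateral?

For a quadrilateral, each side must be shorter than the sum of the others.
Here the longest side is 64.4, but the remaining 3 sides sum to only 62.9.

No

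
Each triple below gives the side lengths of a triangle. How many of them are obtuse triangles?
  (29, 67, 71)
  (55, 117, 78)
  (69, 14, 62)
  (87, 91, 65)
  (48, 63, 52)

2

(29,67,71): 29²+67² = 5330 > 5041 = 71² → acute
(55,117,78): 55²+78² = 9109 < 13689 = 117² → obtuse
(69,14,62): 14²+62² = 4040 < 4761 = 69² → obtuse
(87,91,65): 65²+87² = 11794 > 8281 = 91² → acute
(48,63,52): 48²+52² = 5008 > 3969 = 63² → acute
2 of the 5 are obtuse.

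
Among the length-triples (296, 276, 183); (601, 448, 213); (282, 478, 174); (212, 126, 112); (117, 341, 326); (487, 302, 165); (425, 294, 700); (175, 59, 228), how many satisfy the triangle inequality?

(183,276,296): 183+276 > 296 → valid
(213,448,601): 213+448 > 601 → valid
(174,282,478): 174+282 ≤ 478 → not valid
(112,126,212): 112+126 > 212 → valid
(117,326,341): 117+326 > 341 → valid
(165,302,487): 165+302 ≤ 487 → not valid
(294,425,700): 294+425 > 700 → valid
(59,175,228): 59+175 > 228 → valid
6 of the 8 triples form a triangle.

6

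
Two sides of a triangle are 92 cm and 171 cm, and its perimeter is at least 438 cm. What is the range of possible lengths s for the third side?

175 ≤ s < 263

Triangle inequality alone gives 79 < s < 263.
The perimeter condition gives s ≥ 438 − 92 − 171 = 175.
Intersecting the two: 175 ≤ s < 263.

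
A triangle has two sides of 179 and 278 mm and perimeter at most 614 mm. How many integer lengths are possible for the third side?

58

Triangle inequality: 99 < x < 457. Perimeter ≤ 614 gives x ≤ 614 − 179 − 278 = 157.
So 99 < x ≤ 157; integers 100 through 157: 58 values.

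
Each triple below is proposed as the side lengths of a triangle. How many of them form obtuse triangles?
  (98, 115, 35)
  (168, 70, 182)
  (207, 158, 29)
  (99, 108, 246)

1

(98,115,35): 35²+98² = 10829 < 13225 = 115² → obtuse
(168,70,182): 70²+168² = 33124 = 182² → right
(207,158,29): 29+158 ≤ 207, not a triangle
(99,108,246): 99+108 ≤ 246, not a triangle
1 of the 4 is obtuse.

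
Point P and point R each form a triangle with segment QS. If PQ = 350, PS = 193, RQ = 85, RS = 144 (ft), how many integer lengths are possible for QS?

From triangle PQS: 157 < QS < 543.
From triangle RQS: 59 < QS < 229.
Intersection: 157 < QS < 229, so integers 158 through 228: 71 values.

71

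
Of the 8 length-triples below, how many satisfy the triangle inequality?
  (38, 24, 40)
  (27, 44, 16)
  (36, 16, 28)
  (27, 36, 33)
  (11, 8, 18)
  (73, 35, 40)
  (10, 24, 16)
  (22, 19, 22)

7

(24,38,40): 24+38 > 40 → valid
(16,27,44): 16+27 ≤ 44 → not valid
(16,28,36): 16+28 > 36 → valid
(27,33,36): 27+33 > 36 → valid
(8,11,18): 8+11 > 18 → valid
(35,40,73): 35+40 > 73 → valid
(10,16,24): 10+16 > 24 → valid
(19,22,22): 19+22 > 22 → valid
7 of the 8 triples form a triangle.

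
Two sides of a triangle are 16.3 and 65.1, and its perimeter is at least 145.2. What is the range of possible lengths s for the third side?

63.8 ≤ s < 81.4

Triangle inequality alone gives 48.8 < s < 81.4.
The perimeter condition gives s ≥ 145.2 − 16.3 − 65.1 = 63.8.
Intersecting the two: 63.8 ≤ s < 81.4.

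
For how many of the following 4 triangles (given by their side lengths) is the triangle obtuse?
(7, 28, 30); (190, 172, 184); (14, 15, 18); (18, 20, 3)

(7,28,30): 7²+28² = 833 < 900 = 30² → obtuse
(190,172,184): 172²+184² = 63440 > 36100 = 190² → acute
(14,15,18): 14²+15² = 421 > 324 = 18² → acute
(18,20,3): 3²+18² = 333 < 400 = 20² → obtuse
2 of the 4 are obtuse.

2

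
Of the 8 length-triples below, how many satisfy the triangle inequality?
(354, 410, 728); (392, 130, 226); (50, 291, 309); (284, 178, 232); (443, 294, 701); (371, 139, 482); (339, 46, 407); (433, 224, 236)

(354,410,728): 354+410 > 728 → valid
(130,226,392): 130+226 ≤ 392 → not valid
(50,291,309): 50+291 > 309 → valid
(178,232,284): 178+232 > 284 → valid
(294,443,701): 294+443 > 701 → valid
(139,371,482): 139+371 > 482 → valid
(46,339,407): 46+339 ≤ 407 → not valid
(224,236,433): 224+236 > 433 → valid
6 of the 8 triples form a triangle.

6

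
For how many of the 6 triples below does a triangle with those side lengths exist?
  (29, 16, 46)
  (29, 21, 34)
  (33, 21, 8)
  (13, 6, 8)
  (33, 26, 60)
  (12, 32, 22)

(16,29,46): 16+29 ≤ 46 → not valid
(21,29,34): 21+29 > 34 → valid
(8,21,33): 8+21 ≤ 33 → not valid
(6,8,13): 6+8 > 13 → valid
(26,33,60): 26+33 ≤ 60 → not valid
(12,22,32): 12+22 > 32 → valid
3 of the 6 triples form a triangle.

3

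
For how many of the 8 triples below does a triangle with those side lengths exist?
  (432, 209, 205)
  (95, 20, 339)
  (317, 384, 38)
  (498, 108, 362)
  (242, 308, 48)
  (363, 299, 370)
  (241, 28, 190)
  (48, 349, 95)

(205,209,432): 205+209 ≤ 432 → not valid
(20,95,339): 20+95 ≤ 339 → not valid
(38,317,384): 38+317 ≤ 384 → not valid
(108,362,498): 108+362 ≤ 498 → not valid
(48,242,308): 48+242 ≤ 308 → not valid
(299,363,370): 299+363 > 370 → valid
(28,190,241): 28+190 ≤ 241 → not valid
(48,95,349): 48+95 ≤ 349 → not valid
1 of the 8 triples forms a triangle.

1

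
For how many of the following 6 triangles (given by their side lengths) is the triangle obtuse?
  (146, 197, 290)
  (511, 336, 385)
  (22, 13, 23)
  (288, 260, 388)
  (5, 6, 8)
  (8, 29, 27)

(146,197,290): 146²+197² = 60125 < 84100 = 290² → obtuse
(511,336,385): 336²+385² = 261121 = 511² → right
(22,13,23): 13²+22² = 653 > 529 = 23² → acute
(288,260,388): 260²+288² = 150544 = 388² → right
(5,6,8): 5²+6² = 61 < 64 = 8² → obtuse
(8,29,27): 8²+27² = 793 < 841 = 29² → obtuse
3 of the 6 are obtuse.

3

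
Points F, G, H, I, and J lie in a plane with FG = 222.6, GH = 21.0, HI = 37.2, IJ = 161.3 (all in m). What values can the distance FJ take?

The maximum is all hops collinear in one direction: 222.6 + 21.0 + 37.2 + 161.3 = 442.1.
The longest hop is 222.6; the others sum to 219.5. Folding the others back against it leaves at least 222.6 − 219.5 = 3.1.

3.1 ≤ FJ ≤ 442.1 m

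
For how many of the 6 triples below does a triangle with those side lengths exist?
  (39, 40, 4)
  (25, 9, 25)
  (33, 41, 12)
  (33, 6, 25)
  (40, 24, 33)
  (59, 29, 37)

(4,39,40): 4+39 > 40 → valid
(9,25,25): 9+25 > 25 → valid
(12,33,41): 12+33 > 41 → valid
(6,25,33): 6+25 ≤ 33 → not valid
(24,33,40): 24+33 > 40 → valid
(29,37,59): 29+37 > 59 → valid
5 of the 6 triples form a triangle.

5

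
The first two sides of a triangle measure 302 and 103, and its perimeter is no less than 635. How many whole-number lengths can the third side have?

175

Triangle inequality: 199 < x < 405. Perimeter ≥ 635 gives x ≥ 635 − 302 − 103 = 230.
So 230 ≤ x < 405; integers 230 through 404: 175 values.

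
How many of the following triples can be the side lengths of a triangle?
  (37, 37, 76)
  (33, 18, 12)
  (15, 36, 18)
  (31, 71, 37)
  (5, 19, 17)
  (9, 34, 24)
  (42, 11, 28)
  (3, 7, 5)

(37,37,76): 37+37 ≤ 76 → not valid
(12,18,33): 12+18 ≤ 33 → not valid
(15,18,36): 15+18 ≤ 36 → not valid
(31,37,71): 31+37 ≤ 71 → not valid
(5,17,19): 5+17 > 19 → valid
(9,24,34): 9+24 ≤ 34 → not valid
(11,28,42): 11+28 ≤ 42 → not valid
(3,5,7): 3+5 > 7 → valid
2 of the 8 triples form a triangle.

2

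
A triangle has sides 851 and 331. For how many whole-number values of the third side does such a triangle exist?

661

The third side lies in the open interval (520, 1182).
Integers from 521 to 1181 inclusive: 1181 − 521 + 1 = 661.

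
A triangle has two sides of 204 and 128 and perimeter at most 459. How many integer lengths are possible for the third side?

51

Triangle inequality: 76 < x < 332. Perimeter ≤ 459 gives x ≤ 459 − 204 − 128 = 127.
So 76 < x ≤ 127; integers 77 through 127: 51 values.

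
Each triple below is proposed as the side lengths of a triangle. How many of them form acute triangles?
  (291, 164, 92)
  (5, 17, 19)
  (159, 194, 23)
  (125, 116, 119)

(291,164,92): 92+164 ≤ 291, not a triangle
(5,17,19): 5²+17² = 314 < 361 = 19² → obtuse
(159,194,23): 23+159 ≤ 194, not a triangle
(125,116,119): 116²+119² = 27617 > 15625 = 125² → acute
1 of the 4 is acute.

1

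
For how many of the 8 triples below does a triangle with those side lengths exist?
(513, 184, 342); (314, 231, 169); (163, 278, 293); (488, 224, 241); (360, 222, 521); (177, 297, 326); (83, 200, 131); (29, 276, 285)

(184,342,513): 184+342 > 513 → valid
(169,231,314): 169+231 > 314 → valid
(163,278,293): 163+278 > 293 → valid
(224,241,488): 224+241 ≤ 488 → not valid
(222,360,521): 222+360 > 521 → valid
(177,297,326): 177+297 > 326 → valid
(83,131,200): 83+131 > 200 → valid
(29,276,285): 29+276 > 285 → valid
7 of the 8 triples form a triangle.

7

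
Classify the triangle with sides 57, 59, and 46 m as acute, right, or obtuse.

Compare the square of the longest side to the sum of squares of the other two: 46² + 57² = 5365 > 3481 = 59².

acute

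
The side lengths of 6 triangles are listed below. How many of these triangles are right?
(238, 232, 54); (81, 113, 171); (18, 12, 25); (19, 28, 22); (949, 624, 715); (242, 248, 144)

(238,232,54): 54²+232² = 56740 > 56644 = 238² → acute
(81,113,171): 81²+113² = 19330 < 29241 = 171² → obtuse
(18,12,25): 12²+18² = 468 < 625 = 25² → obtuse
(19,28,22): 19²+22² = 845 > 784 = 28² → acute
(949,624,715): 624²+715² = 900601 = 949² → right
(242,248,144): 144²+242² = 79300 > 61504 = 248² → acute
1 of the 6 is right.

1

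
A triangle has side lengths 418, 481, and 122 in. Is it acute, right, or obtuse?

obtuse

Compare the square of the longest side to the sum of squares of the other two: 122² + 418² = 189608 < 231361 = 481².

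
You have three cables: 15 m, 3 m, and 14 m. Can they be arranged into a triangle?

Yes

The longest side is 15, and the other two sum to 17.
Since 17 > 15, the triangle inequality holds.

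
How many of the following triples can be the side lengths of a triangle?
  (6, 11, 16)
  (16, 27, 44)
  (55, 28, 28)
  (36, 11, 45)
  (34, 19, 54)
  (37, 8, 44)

4

(6,11,16): 6+11 > 16 → valid
(16,27,44): 16+27 ≤ 44 → not valid
(28,28,55): 28+28 > 55 → valid
(11,36,45): 11+36 > 45 → valid
(19,34,54): 19+34 ≤ 54 → not valid
(8,37,44): 8+37 > 44 → valid
4 of the 6 triples form a triangle.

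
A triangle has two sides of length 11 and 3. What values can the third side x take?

8 < x < 14

By the triangle inequality, x must be less than 11 + 3 = 14 and greater than |11 − 3| = 8.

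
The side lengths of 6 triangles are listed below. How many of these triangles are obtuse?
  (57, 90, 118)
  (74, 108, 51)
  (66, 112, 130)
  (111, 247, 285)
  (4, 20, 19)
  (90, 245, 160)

(57,90,118): 57²+90² = 11349 < 13924 = 118² → obtuse
(74,108,51): 51²+74² = 8077 < 11664 = 108² → obtuse
(66,112,130): 66²+112² = 16900 = 130² → right
(111,247,285): 111²+247² = 73330 < 81225 = 285² → obtuse
(4,20,19): 4²+19² = 377 < 400 = 20² → obtuse
(90,245,160): 90²+160² = 33700 < 60025 = 245² → obtuse
5 of the 6 are obtuse.

5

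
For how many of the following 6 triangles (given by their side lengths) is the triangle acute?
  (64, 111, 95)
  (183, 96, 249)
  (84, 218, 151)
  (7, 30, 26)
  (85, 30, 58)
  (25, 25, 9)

2

(64,111,95): 64²+95² = 13121 > 12321 = 111² → acute
(183,96,249): 96²+183² = 42705 < 62001 = 249² → obtuse
(84,218,151): 84²+151² = 29857 < 47524 = 218² → obtuse
(7,30,26): 7²+26² = 725 < 900 = 30² → obtuse
(85,30,58): 30²+58² = 4264 < 7225 = 85² → obtuse
(25,25,9): 9²+25² = 706 > 625 = 25² → acute
2 of the 6 are acute.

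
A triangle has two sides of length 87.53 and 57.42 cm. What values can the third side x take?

By the triangle inequality, x must be less than 87.53 + 57.42 = 144.95 and greater than |87.53 − 57.42| = 30.11.

30.11 < x < 144.95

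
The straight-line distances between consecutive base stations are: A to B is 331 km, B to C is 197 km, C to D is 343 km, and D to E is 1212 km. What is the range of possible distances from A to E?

The maximum is all hops collinear in one direction: 331 + 197 + 343 + 1212 = 2083.
The longest hop is 1212; the others sum to 871. Folding the others back against it leaves at least 1212 − 871 = 341.

341 ≤ AE ≤ 2083 km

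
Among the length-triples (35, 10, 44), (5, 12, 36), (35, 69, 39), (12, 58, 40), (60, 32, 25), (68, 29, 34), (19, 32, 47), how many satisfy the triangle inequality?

(10,35,44): 10+35 > 44 → valid
(5,12,36): 5+12 ≤ 36 → not valid
(35,39,69): 35+39 > 69 → valid
(12,40,58): 12+40 ≤ 58 → not valid
(25,32,60): 25+32 ≤ 60 → not valid
(29,34,68): 29+34 ≤ 68 → not valid
(19,32,47): 19+32 > 47 → valid
3 of the 7 triples form a triangle.

3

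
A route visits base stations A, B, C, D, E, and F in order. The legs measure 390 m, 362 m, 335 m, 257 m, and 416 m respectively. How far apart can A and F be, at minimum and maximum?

The maximum is all hops collinear in one direction: 390 + 362 + 335 + 257 + 416 = 1760.
The longest hop is 416; the others sum to 1344. Since 416 ≤ 1344, the path can fold back on itself completely, so the minimum distance is 0.

0 ≤ AF ≤ 1760 m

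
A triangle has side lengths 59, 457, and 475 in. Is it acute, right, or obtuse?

Compare the square of the longest side to the sum of squares of the other two: 59² + 457² = 212330 < 225625 = 475².

obtuse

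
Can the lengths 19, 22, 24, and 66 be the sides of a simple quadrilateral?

For a quadrilateral, each side must be shorter than the sum of the others.
Here the longest side is 66, but the remaining 3 sides sum to only 65.

No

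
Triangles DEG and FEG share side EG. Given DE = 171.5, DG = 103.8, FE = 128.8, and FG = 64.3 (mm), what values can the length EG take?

67.7 < EG < 193.1

From triangle DEG: |171.5 − 103.8| < EG < 171.5 + 103.8, i.e. 67.7 < EG < 275.3.
From triangle FEG: 64.5 < EG < 193.1.
Both must hold, so EG lies in the intersection.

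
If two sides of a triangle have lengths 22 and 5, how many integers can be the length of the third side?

9

The third side lies in the open interval (17, 27).
Integers from 18 to 26 inclusive: 26 − 18 + 1 = 9.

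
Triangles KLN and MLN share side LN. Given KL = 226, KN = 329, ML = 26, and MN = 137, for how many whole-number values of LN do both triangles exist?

From triangle KLN: 103 < LN < 555.
From triangle MLN: 111 < LN < 163.
Intersection: 111 < LN < 163, so integers 112 through 162: 51 values.

51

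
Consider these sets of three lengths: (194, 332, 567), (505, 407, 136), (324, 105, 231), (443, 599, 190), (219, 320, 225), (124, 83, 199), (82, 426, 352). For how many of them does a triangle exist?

6

(194,332,567): 194+332 ≤ 567 → not valid
(136,407,505): 136+407 > 505 → valid
(105,231,324): 105+231 > 324 → valid
(190,443,599): 190+443 > 599 → valid
(219,225,320): 219+225 > 320 → valid
(83,124,199): 83+124 > 199 → valid
(82,352,426): 82+352 > 426 → valid
6 of the 7 triples form a triangle.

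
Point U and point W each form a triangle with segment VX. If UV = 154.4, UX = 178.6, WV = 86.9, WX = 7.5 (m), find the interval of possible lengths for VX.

79.4 < VX < 94.4

From triangle UVX: |154.4 − 178.6| < VX < 154.4 + 178.6, i.e. 24.2 < VX < 333.0.
From triangle WVX: 79.4 < VX < 94.4.
Both must hold, so VX lies in the intersection.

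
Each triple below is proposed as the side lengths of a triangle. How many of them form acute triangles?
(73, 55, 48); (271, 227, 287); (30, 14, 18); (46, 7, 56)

(73,55,48): 48²+55² = 5329 = 73² → right
(271,227,287): 227²+271² = 124970 > 82369 = 287² → acute
(30,14,18): 14²+18² = 520 < 900 = 30² → obtuse
(46,7,56): 7+46 ≤ 56, not a triangle
1 of the 4 is acute.

1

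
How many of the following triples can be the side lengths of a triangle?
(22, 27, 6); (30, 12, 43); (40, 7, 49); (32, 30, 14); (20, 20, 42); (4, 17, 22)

2

(6,22,27): 6+22 > 27 → valid
(12,30,43): 12+30 ≤ 43 → not valid
(7,40,49): 7+40 ≤ 49 → not valid
(14,30,32): 14+30 > 32 → valid
(20,20,42): 20+20 ≤ 42 → not valid
(4,17,22): 4+17 ≤ 22 → not valid
2 of the 6 triples form a triangle.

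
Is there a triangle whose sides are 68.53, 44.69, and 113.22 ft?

No

The two shorter sides sum to 113.22, exactly equal to the longest side 113.22.
That gives only a degenerate (flat) triangle — the inequality must be strict.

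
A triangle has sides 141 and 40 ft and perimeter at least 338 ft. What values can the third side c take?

157 ≤ c < 181

Triangle inequality alone gives 101 < c < 181.
The perimeter condition gives c ≥ 338 − 141 − 40 = 157.
Intersecting the two: 157 ≤ c < 181.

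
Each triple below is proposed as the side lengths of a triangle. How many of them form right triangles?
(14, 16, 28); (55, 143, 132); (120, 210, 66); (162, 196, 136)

(14,16,28): 14²+16² = 452 < 784 = 28² → obtuse
(55,143,132): 55²+132² = 20449 = 143² → right
(120,210,66): 66+120 ≤ 210, not a triangle
(162,196,136): 136²+162² = 44740 > 38416 = 196² → acute
1 of the 4 is right.

1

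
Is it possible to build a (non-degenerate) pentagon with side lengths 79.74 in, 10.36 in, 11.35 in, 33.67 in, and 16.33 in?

No

For a pentagon, each side must be shorter than the sum of the others.
Here the longest side is 79.74, but the remaining 4 sides sum to only 71.71.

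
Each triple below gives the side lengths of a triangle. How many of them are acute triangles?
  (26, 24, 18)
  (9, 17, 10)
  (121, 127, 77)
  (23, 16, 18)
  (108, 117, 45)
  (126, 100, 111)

4

(26,24,18): 18²+24² = 900 > 676 = 26² → acute
(9,17,10): 9²+10² = 181 < 289 = 17² → obtuse
(121,127,77): 77²+121² = 20570 > 16129 = 127² → acute
(23,16,18): 16²+18² = 580 > 529 = 23² → acute
(108,117,45): 45²+108² = 13689 = 117² → right
(126,100,111): 100²+111² = 22321 > 15876 = 126² → acute
4 of the 6 are acute.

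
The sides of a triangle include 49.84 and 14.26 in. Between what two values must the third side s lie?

35.58 < s < 64.10 (in)

By the triangle inequality, s must be less than 49.84 + 14.26 = 64.10 and greater than |49.84 − 14.26| = 35.58.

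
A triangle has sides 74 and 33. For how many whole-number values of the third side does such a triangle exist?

65

The third side lies in the open interval (41, 107).
Integers from 42 to 106 inclusive: 106 − 42 + 1 = 65.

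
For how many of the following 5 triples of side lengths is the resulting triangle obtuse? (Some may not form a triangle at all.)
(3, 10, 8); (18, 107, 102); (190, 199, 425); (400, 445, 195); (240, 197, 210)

2

(3,10,8): 3²+8² = 73 < 100 = 10² → obtuse
(18,107,102): 18²+102² = 10728 < 11449 = 107² → obtuse
(190,199,425): 190+199 ≤ 425, not a triangle
(400,445,195): 195²+400² = 198025 = 445² → right
(240,197,210): 197²+210² = 82909 > 57600 = 240² → acute
2 of the 5 are obtuse.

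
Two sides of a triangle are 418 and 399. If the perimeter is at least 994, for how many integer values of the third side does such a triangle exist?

640

Triangle inequality: 19 < x < 817. Perimeter ≥ 994 gives x ≥ 994 − 418 − 399 = 177.
So 177 ≤ x < 817; integers 177 through 816: 640 values.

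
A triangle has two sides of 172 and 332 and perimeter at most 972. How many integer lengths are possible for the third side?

Triangle inequality: 160 < x < 504. Perimeter ≤ 972 gives x ≤ 972 − 172 − 332 = 468.
So 160 < x ≤ 468; integers 161 through 468: 308 values.

308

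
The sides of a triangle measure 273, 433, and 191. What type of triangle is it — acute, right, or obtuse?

Compare the square of the longest side to the sum of squares of the other two: 191² + 273² = 111010 < 187489 = 433².

obtuse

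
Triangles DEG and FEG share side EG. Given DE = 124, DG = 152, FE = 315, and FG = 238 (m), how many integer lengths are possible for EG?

From triangle DEG: 28 < EG < 276.
From triangle FEG: 77 < EG < 553.
Intersection: 77 < EG < 276, so integers 78 through 275: 198 values.

198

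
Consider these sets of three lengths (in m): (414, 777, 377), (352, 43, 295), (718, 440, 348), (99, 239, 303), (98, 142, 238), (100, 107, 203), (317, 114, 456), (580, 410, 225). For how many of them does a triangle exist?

6

(377,414,777): 377+414 > 777 → valid
(43,295,352): 43+295 ≤ 352 → not valid
(348,440,718): 348+440 > 718 → valid
(99,239,303): 99+239 > 303 → valid
(98,142,238): 98+142 > 238 → valid
(100,107,203): 100+107 > 203 → valid
(114,317,456): 114+317 ≤ 456 → not valid
(225,410,580): 225+410 > 580 → valid
6 of the 8 triples form a triangle.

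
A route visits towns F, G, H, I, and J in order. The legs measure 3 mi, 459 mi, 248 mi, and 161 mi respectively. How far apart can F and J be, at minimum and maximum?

47 ≤ FJ ≤ 871 mi

The maximum is all hops collinear in one direction: 3 + 459 + 248 + 161 = 871.
The longest hop is 459; the others sum to 412. Folding the others back against it leaves at least 459 − 412 = 47.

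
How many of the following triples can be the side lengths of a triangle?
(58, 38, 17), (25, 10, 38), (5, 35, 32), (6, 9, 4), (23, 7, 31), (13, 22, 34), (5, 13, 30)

(17,38,58): 17+38 ≤ 58 → not valid
(10,25,38): 10+25 ≤ 38 → not valid
(5,32,35): 5+32 > 35 → valid
(4,6,9): 4+6 > 9 → valid
(7,23,31): 7+23 ≤ 31 → not valid
(13,22,34): 13+22 > 34 → valid
(5,13,30): 5+13 ≤ 30 → not valid
3 of the 7 triples form a triangle.

3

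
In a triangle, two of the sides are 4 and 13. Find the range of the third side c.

By the triangle inequality, c must be less than 4 + 13 = 17 and greater than |4 − 13| = 9.

9 < c < 17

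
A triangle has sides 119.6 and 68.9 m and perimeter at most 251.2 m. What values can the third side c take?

50.7 < c ≤ 62.7 m

Triangle inequality alone gives 50.7 < c < 188.5.
The perimeter condition gives c ≤ 251.2 − 119.6 − 68.9 = 62.7.
Intersecting the two: 50.7 < c ≤ 62.7.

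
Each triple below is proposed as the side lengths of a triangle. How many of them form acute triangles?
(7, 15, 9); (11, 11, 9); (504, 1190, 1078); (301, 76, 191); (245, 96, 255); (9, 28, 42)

(7,15,9): 7²+9² = 130 < 225 = 15² → obtuse
(11,11,9): 9²+11² = 202 > 121 = 11² → acute
(504,1190,1078): 504²+1078² = 1416100 = 1190² → right
(301,76,191): 76+191 ≤ 301, not a triangle
(245,96,255): 96²+245² = 69241 > 65025 = 255² → acute
(9,28,42): 9+28 ≤ 42, not a triangle
2 of the 6 are acute.

2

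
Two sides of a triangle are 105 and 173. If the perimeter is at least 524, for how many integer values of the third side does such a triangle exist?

32

Triangle inequality: 68 < x < 278. Perimeter ≥ 524 gives x ≥ 524 − 105 − 173 = 246.
So 246 ≤ x < 278; integers 246 through 277: 32 values.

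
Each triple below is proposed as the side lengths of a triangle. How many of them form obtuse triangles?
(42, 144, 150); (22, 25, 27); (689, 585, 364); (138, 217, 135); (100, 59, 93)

1

(42,144,150): 42²+144² = 22500 = 150² → right
(22,25,27): 22²+25² = 1109 > 729 = 27² → acute
(689,585,364): 364²+585² = 474721 = 689² → right
(138,217,135): 135²+138² = 37269 < 47089 = 217² → obtuse
(100,59,93): 59²+93² = 12130 > 10000 = 100² → acute
1 of the 5 is obtuse.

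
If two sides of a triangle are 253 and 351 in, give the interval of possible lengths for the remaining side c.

98 < c < 604 (in)

By the triangle inequality, c must be less than 253 + 351 = 604 and greater than |253 − 351| = 98.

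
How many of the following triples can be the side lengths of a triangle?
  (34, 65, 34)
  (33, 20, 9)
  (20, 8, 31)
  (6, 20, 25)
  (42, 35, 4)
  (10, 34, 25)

(34,34,65): 34+34 > 65 → valid
(9,20,33): 9+20 ≤ 33 → not valid
(8,20,31): 8+20 ≤ 31 → not valid
(6,20,25): 6+20 > 25 → valid
(4,35,42): 4+35 ≤ 42 → not valid
(10,25,34): 10+25 > 34 → valid
3 of the 6 triples form a triangle.

3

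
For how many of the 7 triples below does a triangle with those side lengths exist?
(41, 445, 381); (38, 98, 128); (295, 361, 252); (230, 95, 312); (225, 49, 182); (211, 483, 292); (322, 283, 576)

6

(41,381,445): 41+381 ≤ 445 → not valid
(38,98,128): 38+98 > 128 → valid
(252,295,361): 252+295 > 361 → valid
(95,230,312): 95+230 > 312 → valid
(49,182,225): 49+182 > 225 → valid
(211,292,483): 211+292 > 483 → valid
(283,322,576): 283+322 > 576 → valid
6 of the 7 triples form a triangle.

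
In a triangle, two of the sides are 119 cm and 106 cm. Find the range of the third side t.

By the triangle inequality, t must be less than 119 + 106 = 225 and greater than |119 − 106| = 13.

13 < t < 225 (cm)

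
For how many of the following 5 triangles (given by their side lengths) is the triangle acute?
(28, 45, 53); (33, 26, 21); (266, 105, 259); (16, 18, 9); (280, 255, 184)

(28,45,53): 28²+45² = 2809 = 53² → right
(33,26,21): 21²+26² = 1117 > 1089 = 33² → acute
(266,105,259): 105²+259² = 78106 > 70756 = 266² → acute
(16,18,9): 9²+16² = 337 > 324 = 18² → acute
(280,255,184): 184²+255² = 98881 > 78400 = 280² → acute
4 of the 5 are acute.

4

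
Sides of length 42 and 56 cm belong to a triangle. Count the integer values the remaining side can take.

The third side lies in the open interval (14, 98).
Integers from 15 to 97 inclusive: 97 − 15 + 1 = 83.

83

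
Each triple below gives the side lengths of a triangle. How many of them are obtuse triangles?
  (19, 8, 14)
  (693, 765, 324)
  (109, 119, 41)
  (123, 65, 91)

3

(19,8,14): 8²+14² = 260 < 361 = 19² → obtuse
(693,765,324): 324²+693² = 585225 = 765² → right
(109,119,41): 41²+109² = 13562 < 14161 = 119² → obtuse
(123,65,91): 65²+91² = 12506 < 15129 = 123² → obtuse
3 of the 4 are obtuse.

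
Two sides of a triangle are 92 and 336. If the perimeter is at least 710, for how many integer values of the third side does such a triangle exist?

146

Triangle inequality: 244 < x < 428. Perimeter ≥ 710 gives x ≥ 710 − 92 − 336 = 282.
So 282 ≤ x < 428; integers 282 through 427: 146 values.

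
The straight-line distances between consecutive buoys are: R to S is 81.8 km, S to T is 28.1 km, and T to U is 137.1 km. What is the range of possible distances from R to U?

27.2 ≤ RU ≤ 247.0 km

The maximum is all hops collinear in one direction: 81.8 + 28.1 + 137.1 = 247.0.
The longest hop is 137.1; the others sum to 109.9. Folding the others back against it leaves at least 137.1 − 109.9 = 27.2.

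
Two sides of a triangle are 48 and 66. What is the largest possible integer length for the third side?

The third side must be strictly less than 48 + 66 = 114.
The largest integer below 114 is 113.

113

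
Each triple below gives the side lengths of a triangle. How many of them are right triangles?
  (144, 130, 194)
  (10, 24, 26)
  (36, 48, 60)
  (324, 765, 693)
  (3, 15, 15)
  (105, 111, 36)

(144,130,194): 130²+144² = 37636 = 194² → right
(10,24,26): 10²+24² = 676 = 26² → right
(36,48,60): 36²+48² = 3600 = 60² → right
(324,765,693): 324²+693² = 585225 = 765² → right
(3,15,15): 3²+15² = 234 > 225 = 15² → acute
(105,111,36): 36²+105² = 12321 = 111² → right
5 of the 6 are right.

5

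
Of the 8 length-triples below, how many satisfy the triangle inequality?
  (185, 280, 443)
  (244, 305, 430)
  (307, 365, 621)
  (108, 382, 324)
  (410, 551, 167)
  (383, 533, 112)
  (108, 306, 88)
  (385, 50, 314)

5

(185,280,443): 185+280 > 443 → valid
(244,305,430): 244+305 > 430 → valid
(307,365,621): 307+365 > 621 → valid
(108,324,382): 108+324 > 382 → valid
(167,410,551): 167+410 > 551 → valid
(112,383,533): 112+383 ≤ 533 → not valid
(88,108,306): 88+108 ≤ 306 → not valid
(50,314,385): 50+314 ≤ 385 → not valid
5 of the 8 triples form a triangle.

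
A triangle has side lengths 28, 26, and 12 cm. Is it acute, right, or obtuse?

acute

Compare the square of the longest side to the sum of squares of the other two: 12² + 26² = 820 > 784 = 28².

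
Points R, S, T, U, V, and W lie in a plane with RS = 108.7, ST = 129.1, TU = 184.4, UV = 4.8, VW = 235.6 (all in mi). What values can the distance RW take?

The maximum is all hops collinear in one direction: 108.7 + 129.1 + 184.4 + 4.8 + 235.6 = 662.6.
The longest hop is 235.6; the others sum to 427.0. Since 235.6 ≤ 427.0, the path can fold back on itself completely, so the minimum distance is 0.

0 ≤ RW ≤ 662.6 mi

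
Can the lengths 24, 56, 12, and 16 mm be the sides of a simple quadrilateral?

No

For a quadrilateral, each side must be shorter than the sum of the others.
Here the longest side is 56, but the remaining 3 sides sum to only 52.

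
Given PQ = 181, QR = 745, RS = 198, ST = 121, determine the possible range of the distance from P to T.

The maximum is all hops collinear in one direction: 181 + 745 + 198 + 121 = 1245.
The longest hop is 745; the others sum to 500. Folding the others back against it leaves at least 745 − 500 = 245.

245 ≤ PT ≤ 1245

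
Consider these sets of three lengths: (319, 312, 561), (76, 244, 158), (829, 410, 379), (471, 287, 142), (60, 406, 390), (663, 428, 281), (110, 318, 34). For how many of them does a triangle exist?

3

(312,319,561): 312+319 > 561 → valid
(76,158,244): 76+158 ≤ 244 → not valid
(379,410,829): 379+410 ≤ 829 → not valid
(142,287,471): 142+287 ≤ 471 → not valid
(60,390,406): 60+390 > 406 → valid
(281,428,663): 281+428 > 663 → valid
(34,110,318): 34+110 ≤ 318 → not valid
3 of the 7 triples form a triangle.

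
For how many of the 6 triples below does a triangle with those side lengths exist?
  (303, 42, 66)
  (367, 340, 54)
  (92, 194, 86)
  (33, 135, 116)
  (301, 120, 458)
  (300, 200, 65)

2

(42,66,303): 42+66 ≤ 303 → not valid
(54,340,367): 54+340 > 367 → valid
(86,92,194): 86+92 ≤ 194 → not valid
(33,116,135): 33+116 > 135 → valid
(120,301,458): 120+301 ≤ 458 → not valid
(65,200,300): 65+200 ≤ 300 → not valid
2 of the 6 triples form a triangle.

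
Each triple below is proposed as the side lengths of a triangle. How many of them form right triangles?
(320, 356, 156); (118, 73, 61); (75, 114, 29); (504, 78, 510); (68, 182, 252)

(320,356,156): 156²+320² = 126736 = 356² → right
(118,73,61): 61²+73² = 9050 < 13924 = 118² → obtuse
(75,114,29): 29+75 ≤ 114, not a triangle
(504,78,510): 78²+504² = 260100 = 510² → right
(68,182,252): 68+182 ≤ 252, not a triangle
2 of the 5 are right.

2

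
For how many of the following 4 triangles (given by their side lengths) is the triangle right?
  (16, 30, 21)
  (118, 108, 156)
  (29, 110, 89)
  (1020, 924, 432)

1

(16,30,21): 16²+21² = 697 < 900 = 30² → obtuse
(118,108,156): 108²+118² = 25588 > 24336 = 156² → acute
(29,110,89): 29²+89² = 8762 < 12100 = 110² → obtuse
(1020,924,432): 432²+924² = 1040400 = 1020² → right
1 of the 4 is right.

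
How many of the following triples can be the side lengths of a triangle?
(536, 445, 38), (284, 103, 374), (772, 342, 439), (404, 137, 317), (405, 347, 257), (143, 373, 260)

5

(38,445,536): 38+445 ≤ 536 → not valid
(103,284,374): 103+284 > 374 → valid
(342,439,772): 342+439 > 772 → valid
(137,317,404): 137+317 > 404 → valid
(257,347,405): 257+347 > 405 → valid
(143,260,373): 143+260 > 373 → valid
5 of the 6 triples form a triangle.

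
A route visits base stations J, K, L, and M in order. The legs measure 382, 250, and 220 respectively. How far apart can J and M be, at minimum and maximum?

0 ≤ JM ≤ 852

The maximum is all hops collinear in one direction: 382 + 250 + 220 = 852.
The longest hop is 382; the others sum to 470. Since 382 ≤ 470, the path can fold back on itself completely, so the minimum distance is 0.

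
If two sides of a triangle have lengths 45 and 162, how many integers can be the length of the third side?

89

The third side lies in the open interval (117, 207).
Integers from 118 to 206 inclusive: 206 − 118 + 1 = 89.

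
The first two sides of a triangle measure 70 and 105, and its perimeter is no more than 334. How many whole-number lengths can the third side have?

Triangle inequality: 35 < x < 175. Perimeter ≤ 334 gives x ≤ 334 − 70 − 105 = 159.
So 35 < x ≤ 159; integers 36 through 159: 124 values.

124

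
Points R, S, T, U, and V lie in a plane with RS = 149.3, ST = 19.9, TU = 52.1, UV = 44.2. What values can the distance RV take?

33.1 ≤ RV ≤ 265.5

The maximum is all hops collinear in one direction: 149.3 + 19.9 + 52.1 + 44.2 = 265.5.
The longest hop is 149.3; the others sum to 116.2. Folding the others back against it leaves at least 149.3 − 116.2 = 33.1.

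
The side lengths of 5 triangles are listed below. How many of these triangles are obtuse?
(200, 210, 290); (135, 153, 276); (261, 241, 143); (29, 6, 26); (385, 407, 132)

2

(200,210,290): 200²+210² = 84100 = 290² → right
(135,153,276): 135²+153² = 41634 < 76176 = 276² → obtuse
(261,241,143): 143²+241² = 78530 > 68121 = 261² → acute
(29,6,26): 6²+26² = 712 < 841 = 29² → obtuse
(385,407,132): 132²+385² = 165649 = 407² → right
2 of the 5 are obtuse.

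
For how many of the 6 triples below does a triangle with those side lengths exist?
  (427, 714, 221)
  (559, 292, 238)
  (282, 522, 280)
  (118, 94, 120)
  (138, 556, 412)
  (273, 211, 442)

(221,427,714): 221+427 ≤ 714 → not valid
(238,292,559): 238+292 ≤ 559 → not valid
(280,282,522): 280+282 > 522 → valid
(94,118,120): 94+118 > 120 → valid
(138,412,556): 138+412 ≤ 556 → not valid
(211,273,442): 211+273 > 442 → valid
3 of the 6 triples form a triangle.

3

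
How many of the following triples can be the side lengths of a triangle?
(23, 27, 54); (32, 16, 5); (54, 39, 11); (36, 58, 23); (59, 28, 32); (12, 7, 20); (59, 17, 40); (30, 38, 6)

(23,27,54): 23+27 ≤ 54 → not valid
(5,16,32): 5+16 ≤ 32 → not valid
(11,39,54): 11+39 ≤ 54 → not valid
(23,36,58): 23+36 > 58 → valid
(28,32,59): 28+32 > 59 → valid
(7,12,20): 7+12 ≤ 20 → not valid
(17,40,59): 17+40 ≤ 59 → not valid
(6,30,38): 6+30 ≤ 38 → not valid
2 of the 8 triples form a triangle.

2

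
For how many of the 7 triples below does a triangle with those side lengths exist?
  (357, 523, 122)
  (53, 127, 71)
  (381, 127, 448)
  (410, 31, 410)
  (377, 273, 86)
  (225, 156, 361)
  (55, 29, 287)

3

(122,357,523): 122+357 ≤ 523 → not valid
(53,71,127): 53+71 ≤ 127 → not valid
(127,381,448): 127+381 > 448 → valid
(31,410,410): 31+410 > 410 → valid
(86,273,377): 86+273 ≤ 377 → not valid
(156,225,361): 156+225 > 361 → valid
(29,55,287): 29+55 ≤ 287 → not valid
3 of the 7 triples form a triangle.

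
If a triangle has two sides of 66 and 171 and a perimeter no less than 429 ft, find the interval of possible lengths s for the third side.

Triangle inequality alone gives 105 < s < 237.
The perimeter condition gives s ≥ 429 − 66 − 171 = 192.
Intersecting the two: 192 ≤ s < 237.

192 ≤ s < 237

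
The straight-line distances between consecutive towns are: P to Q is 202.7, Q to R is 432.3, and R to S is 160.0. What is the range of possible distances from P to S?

69.6 ≤ PS ≤ 795.0

The maximum is all hops collinear in one direction: 202.7 + 432.3 + 160.0 = 795.0.
The longest hop is 432.3; the others sum to 362.7. Folding the others back against it leaves at least 432.3 − 362.7 = 69.6.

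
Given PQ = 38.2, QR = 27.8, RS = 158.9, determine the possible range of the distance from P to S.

The maximum is all hops collinear in one direction: 38.2 + 27.8 + 158.9 = 224.9.
The longest hop is 158.9; the others sum to 66.0. Folding the others back against it leaves at least 158.9 − 66.0 = 92.9.

92.9 ≤ PS ≤ 224.9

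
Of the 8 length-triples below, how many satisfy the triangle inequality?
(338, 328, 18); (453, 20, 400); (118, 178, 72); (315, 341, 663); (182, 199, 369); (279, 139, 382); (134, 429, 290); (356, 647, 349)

(18,328,338): 18+328 > 338 → valid
(20,400,453): 20+400 ≤ 453 → not valid
(72,118,178): 72+118 > 178 → valid
(315,341,663): 315+341 ≤ 663 → not valid
(182,199,369): 182+199 > 369 → valid
(139,279,382): 139+279 > 382 → valid
(134,290,429): 134+290 ≤ 429 → not valid
(349,356,647): 349+356 > 647 → valid
5 of the 8 triples form a triangle.

5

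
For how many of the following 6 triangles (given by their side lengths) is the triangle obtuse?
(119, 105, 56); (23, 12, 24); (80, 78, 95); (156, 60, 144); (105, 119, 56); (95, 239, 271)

1

(119,105,56): 56²+105² = 14161 = 119² → right
(23,12,24): 12²+23² = 673 > 576 = 24² → acute
(80,78,95): 78²+80² = 12484 > 9025 = 95² → acute
(156,60,144): 60²+144² = 24336 = 156² → right
(105,119,56): 56²+105² = 14161 = 119² → right
(95,239,271): 95²+239² = 66146 < 73441 = 271² → obtuse
1 of the 6 is obtuse.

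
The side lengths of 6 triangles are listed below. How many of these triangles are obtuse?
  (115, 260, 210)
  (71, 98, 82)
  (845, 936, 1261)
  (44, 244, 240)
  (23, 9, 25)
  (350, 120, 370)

(115,260,210): 115²+210² = 57325 < 67600 = 260² → obtuse
(71,98,82): 71²+82² = 11765 > 9604 = 98² → acute
(845,936,1261): 845²+936² = 1590121 = 1261² → right
(44,244,240): 44²+240² = 59536 = 244² → right
(23,9,25): 9²+23² = 610 < 625 = 25² → obtuse
(350,120,370): 120²+350² = 136900 = 370² → right
2 of the 6 are obtuse.

2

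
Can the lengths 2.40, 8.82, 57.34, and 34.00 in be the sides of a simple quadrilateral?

No

For a quadrilateral, each side must be shorter than the sum of the others.
Here the longest side is 57.34, but the remaining 3 sides sum to only 45.22.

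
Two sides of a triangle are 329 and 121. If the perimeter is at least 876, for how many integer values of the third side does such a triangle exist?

24

Triangle inequality: 208 < x < 450. Perimeter ≥ 876 gives x ≥ 876 − 329 − 121 = 426.
So 426 ≤ x < 450; integers 426 through 449: 24 values.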